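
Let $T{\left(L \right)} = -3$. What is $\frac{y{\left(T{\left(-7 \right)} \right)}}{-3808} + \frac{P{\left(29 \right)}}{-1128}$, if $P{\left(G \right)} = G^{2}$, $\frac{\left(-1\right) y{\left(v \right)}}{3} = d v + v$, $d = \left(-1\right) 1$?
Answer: $- \frac{841}{1128} \approx -0.74557$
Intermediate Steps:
$d = -1$
$y{\left(v \right)} = 0$ ($y{\left(v \right)} = - 3 \left(- v + v\right) = \left(-3\right) 0 = 0$)
$\frac{y{\left(T{\left(-7 \right)} \right)}}{-3808} + \frac{P{\left(29 \right)}}{-1128} = \frac{0}{-3808} + \frac{29^{2}}{-1128} = 0 \left(- \frac{1}{3808}\right) + 841 \left(- \frac{1}{1128}\right) = 0 - \frac{841}{1128} = - \frac{841}{1128}$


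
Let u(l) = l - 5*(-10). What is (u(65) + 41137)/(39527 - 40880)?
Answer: -41252/1353 ≈ -30.489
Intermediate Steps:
u(l) = 50 + l (u(l) = l + 50 = 50 + l)
(u(65) + 41137)/(39527 - 40880) = ((50 + 65) + 41137)/(39527 - 40880) = (115 + 41137)/(-1353) = 41252*(-1/1353) = -41252/1353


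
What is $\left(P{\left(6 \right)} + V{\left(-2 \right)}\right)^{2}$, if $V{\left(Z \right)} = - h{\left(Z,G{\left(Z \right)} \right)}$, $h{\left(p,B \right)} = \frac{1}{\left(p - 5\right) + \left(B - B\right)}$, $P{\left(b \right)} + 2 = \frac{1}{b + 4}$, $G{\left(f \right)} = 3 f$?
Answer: $\frac{15129}{4900} \approx 3.0876$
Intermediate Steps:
$P{\left(b \right)} = -2 + \frac{1}{4 + b}$ ($P{\left(b \right)} = -2 + \frac{1}{b + 4} = -2 + \frac{1}{4 + b}$)
$h{\left(p,B \right)} = \frac{1}{-5 + p}$ ($h{\left(p,B \right)} = \frac{1}{\left(-5 + p\right) + 0} = \frac{1}{-5 + p}$)
$V{\left(Z \right)} = - \frac{1}{-5 + Z}$
$\left(P{\left(6 \right)} + V{\left(-2 \right)}\right)^{2} = \left(\frac{-7 - 12}{4 + 6} - \frac{1}{-5 - 2}\right)^{2} = \left(\frac{-7 - 12}{10} - \frac{1}{-7}\right)^{2} = \left(\frac{1}{10} \left(-19\right) - - \frac{1}{7}\right)^{2} = \left(- \frac{19}{10} + \frac{1}{7}\right)^{2} = \left(- \frac{123}{70}\right)^{2} = \frac{15129}{4900}$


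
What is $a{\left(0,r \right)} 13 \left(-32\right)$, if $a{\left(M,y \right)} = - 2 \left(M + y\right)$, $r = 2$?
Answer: $1664$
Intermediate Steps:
$a{\left(M,y \right)} = - 2 M - 2 y$
$a{\left(0,r \right)} 13 \left(-32\right) = \left(\left(-2\right) 0 - 4\right) 13 \left(-32\right) = \left(0 - 4\right) 13 \left(-32\right) = \left(-4\right) 13 \left(-32\right) = \left(-52\right) \left(-32\right) = 1664$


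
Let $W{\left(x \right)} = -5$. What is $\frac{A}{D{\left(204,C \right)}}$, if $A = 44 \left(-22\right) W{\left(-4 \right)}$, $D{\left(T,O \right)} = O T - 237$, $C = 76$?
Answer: $\frac{4840}{15267} \approx 0.31702$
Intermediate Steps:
$D{\left(T,O \right)} = -237 + O T$
$A = 4840$ ($A = 44 \left(-22\right) \left(-5\right) = \left(-968\right) \left(-5\right) = 4840$)
$\frac{A}{D{\left(204,C \right)}} = \frac{4840}{-237 + 76 \cdot 204} = \frac{4840}{-237 + 15504} = \frac{4840}{15267}$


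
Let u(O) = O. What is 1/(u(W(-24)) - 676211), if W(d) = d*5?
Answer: -1/676331 ≈ -1.4786e-6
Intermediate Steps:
W(d) = 5*d
1/(u(W(-24)) - 676211) = 1/(5*(-24) - 676211) = 1/(-120 - 676211) = 1/(-676331) = -1/676331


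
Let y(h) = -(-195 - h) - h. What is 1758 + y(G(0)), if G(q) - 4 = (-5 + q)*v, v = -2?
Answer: 1953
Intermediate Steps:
G(q) = 14 - 2*q (G(q) = 4 + (-5 + q)*(-2) = 4 + (10 - 2*q) = 14 - 2*q)
y(h) = 195 (y(h) = (195 + h) - h = 195)
1758 + y(G(0)) = 1758 + 195 = 1953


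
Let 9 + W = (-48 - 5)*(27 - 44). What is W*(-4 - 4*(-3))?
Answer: 7136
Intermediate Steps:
W = 892 (W = -9 + (-48 - 5)*(27 - 44) = -9 - 53*(-17) = -9 + 901 = 892)
W*(-4 - 4*(-3)) = 892*(-4 - 4*(-3)) = 892*(-4 + 12) = 892*8 = 7136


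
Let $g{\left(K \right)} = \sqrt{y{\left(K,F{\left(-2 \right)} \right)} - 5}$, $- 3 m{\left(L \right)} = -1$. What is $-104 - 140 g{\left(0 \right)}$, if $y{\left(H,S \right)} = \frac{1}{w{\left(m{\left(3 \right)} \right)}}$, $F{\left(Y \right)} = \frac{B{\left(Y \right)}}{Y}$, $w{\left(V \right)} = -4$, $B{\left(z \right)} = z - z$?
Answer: $-104 - 70 i \sqrt{21} \approx -104.0 - 320.78 i$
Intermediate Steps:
$B{\left(z \right)} = 0$
$m{\left(L \right)} = \frac{1}{3}$ ($m{\left(L \right)} = \left(- \frac{1}{3}\right) \left(-1\right) = \frac{1}{3}$)
$F{\left(Y \right)} = 0$ ($F{\left(Y \right)} = \frac{0}{Y} = 0$)
$y{\left(H,S \right)} = - \frac{1}{4}$ ($y{\left(H,S \right)} = \frac{1}{-4} = - \frac{1}{4}$)
$g{\left(K \right)} = \frac{i \sqrt{21}}{2}$ ($g{\left(K \right)} = \sqrt{- \frac{1}{4} - 5} = \sqrt{- \frac{21}{4}} = \frac{i \sqrt{21}}{2}$)
$-104 - 140 g{\left(0 \right)} = -104 - 140 \frac{i \sqrt{21}}{2} = -104 - 70 i \sqrt{21}$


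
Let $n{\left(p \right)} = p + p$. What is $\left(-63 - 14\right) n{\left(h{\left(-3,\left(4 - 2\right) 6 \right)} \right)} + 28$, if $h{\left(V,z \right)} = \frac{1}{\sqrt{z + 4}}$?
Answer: $- \frac{21}{2} \approx -10.5$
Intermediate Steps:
$h{\left(V,z \right)} = \frac{1}{\sqrt{4 + z}}$
$n{\left(p \right)} = 2 p$
$\left(-63 - 14\right) n{\left(h{\left(-3,\left(4 - 2\right) 6 \right)} \right)} + 28 = \left(-63 - 14\right) \frac{2}{\sqrt{4 + \left(4 - 2\right) 6}} + 28 = - 77 \frac{2}{\sqrt{4 + 2 \cdot 6}} + 28 = - 77 \frac{2}{\sqrt{4 + 12}} + 28 = - 77 \cdot \frac{2}{4} + 28 = - 77 \cdot 2 \cdot \frac{1}{4} + 28 = \left(-77\right) \frac{1}{2} + 28 = - \frac{77}{2} + 28 = - \frac{21}{2}$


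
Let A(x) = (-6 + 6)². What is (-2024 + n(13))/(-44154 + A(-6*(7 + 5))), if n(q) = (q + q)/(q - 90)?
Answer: 25979/566643 ≈ 0.045847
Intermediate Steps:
n(q) = 2*q/(-90 + q) (n(q) = (2*q)/(-90 + q) = 2*q/(-90 + q))
A(x) = 0 (A(x) = 0² = 0)
(-2024 + n(13))/(-44154 + A(-6*(7 + 5))) = (-2024 + 2*13/(-90 + 13))/(-44154 + 0) = (-2024 + 2*13/(-77))/(-44154) = (-2024 + 2*13*(-1/77))*(-1/44154) = (-2024 - 26/77)*(-1/44154) = -155874/77*(-1/44154) = 25979/566643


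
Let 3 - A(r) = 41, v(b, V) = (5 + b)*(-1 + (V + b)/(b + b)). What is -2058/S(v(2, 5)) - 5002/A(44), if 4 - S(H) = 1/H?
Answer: -310531/760 ≈ -408.59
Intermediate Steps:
v(b, V) = (-1 + (V + b)/(2*b))*(5 + b) (v(b, V) = (5 + b)*(-1 + (V + b)/((2*b))) = (5 + b)*(-1 + (V + b)*(1/(2*b))) = (5 + b)*(-1 + (V + b)/(2*b)) = (-1 + (V + b)/(2*b))*(5 + b))
A(r) = -38 (A(r) = 3 - 1*41 = 3 - 41 = -38)
S(H) = 4 - 1/H
-2058/S(v(2, 5)) - 5002/A(44) = -2058/(4 - 1/((1/2)*(5*5 - 1*2*(5 + 2 - 1*5))/2)) - 5002/(-38) = -2058/(4 - 1/((1/2)*(1/2)*(25 - 1*2*(5 + 2 - 5)))) - 5002*(-1/38) = -2058/(4 - 1/((1/2)*(1/2)*(25 - 1*2*2))) + 2501/19 = -2058/(4 - 1/((1/2)*(1/2)*(25 - 4))) + 2501/19 = -2058/(4 - 1/((1/2)*(1/2)*21)) + 2501/19 = -2058/(4 - 1/21/4) + 2501/19 = -2058/(4 - 1*4/21) + 2501/19 = -2058/(4 - 4/21) + 2501/19 = -2058/80/21 + 2501/19 = -2058*21/80 + 2501/19 = -21609/40 + 2501/19 = -310531/760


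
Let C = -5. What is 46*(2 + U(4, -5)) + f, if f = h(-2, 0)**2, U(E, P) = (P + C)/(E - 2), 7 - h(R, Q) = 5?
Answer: -134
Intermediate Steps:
h(R, Q) = 2 (h(R, Q) = 7 - 1*5 = 7 - 5 = 2)
U(E, P) = (-5 + P)/(-2 + E) (U(E, P) = (P - 5)/(E - 2) = (-5 + P)/(-2 + E))
f = 4 (f = 2**2 = 4)
46*(2 + U(4, -5)) + f = 46*(2 + (-5 - 5)/(-2 + 4)) + 4 = 46*(2 - 10/2) + 4 = 46*(2 + (1/2)*(-10)) + 4 = 46*(2 - 5) + 4 = 46*(-3) + 4 = -138 + 4 = -134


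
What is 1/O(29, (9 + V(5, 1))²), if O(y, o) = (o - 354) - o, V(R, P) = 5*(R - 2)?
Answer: -1/354 ≈ -0.0028249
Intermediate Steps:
V(R, P) = -10 + 5*R (V(R, P) = 5*(-2 + R) = -10 + 5*R)
O(y, o) = -354 (O(y, o) = (-354 + o) - o = -354)
1/O(29, (9 + V(5, 1))²) = 1/(-354) = -1/354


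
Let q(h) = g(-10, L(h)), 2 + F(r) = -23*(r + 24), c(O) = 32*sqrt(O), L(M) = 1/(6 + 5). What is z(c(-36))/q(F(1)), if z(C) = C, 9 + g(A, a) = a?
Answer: -1056*I/49 ≈ -21.551*I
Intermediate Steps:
L(M) = 1/11
g(A, a) = -9 + a
F(r) = -554 - 23*r (F(r) = -2 - 23*(r + 24) = -2 - 23*(24 + r) = -2 + (-552 - 23*r) = -554 - 23*r)
q(h) = -98/11 (q(h) = -9 + 1/11 = -98/11)
z(c(-36))/q(F(1)) = (32*sqrt(-36))/(-98/11) = (32*(6*I))*(-11/98) = (192*I)*(-11/98) = -1056*I/49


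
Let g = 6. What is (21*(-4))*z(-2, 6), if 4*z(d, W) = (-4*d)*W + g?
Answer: -1134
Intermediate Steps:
z(d, W) = 3/2 - W*d (z(d, W) = ((-4*d)*W + 6)/4 = (-4*W*d + 6)/4 = (6 - 4*W*d)/4 = 3/2 - W*d)
(21*(-4))*z(-2, 6) = (21*(-4))*(3/2 - 1*6*(-2)) = -84*(3/2 + 12) = -84*27/2 = -1134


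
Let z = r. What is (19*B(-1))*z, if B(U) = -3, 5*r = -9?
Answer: 513/5 ≈ 102.60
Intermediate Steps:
r = -9/5 (r = (1/5)*(-9) = -9/5 ≈ -1.8000)
z = -9/5 ≈ -1.8000
(19*B(-1))*z = (19*(-3))*(-9/5) = -57*(-9/5) = 513/5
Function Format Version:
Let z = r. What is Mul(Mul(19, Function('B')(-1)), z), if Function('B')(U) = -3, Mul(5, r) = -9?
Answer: Rational(513, 5) ≈ 102.60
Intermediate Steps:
r = Rational(-9, 5) (r = Mul(Rational(1, 5), -9) = Rational(-9, 5) ≈ -1.8000)
z = Rational(-9, 5) ≈ -1.8000
Mul(Mul(19, Function('B')(-1)), z) = Mul(Mul(19, -3), Rational(-9, 5)) = Mul(-57, Rational(-9, 5)) = Rational(513, 5)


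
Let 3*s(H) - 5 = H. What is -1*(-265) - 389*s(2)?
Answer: -1928/3 ≈ -642.67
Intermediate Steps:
s(H) = 5/3 + H/3
-1*(-265) - 389*s(2) = -1*(-265) - 389*(5/3 + (1/3)*2) = 265 - 389*(5/3 + 2/3) = 265 - 389*7/3 = 265 - 2723/3 = -1928/3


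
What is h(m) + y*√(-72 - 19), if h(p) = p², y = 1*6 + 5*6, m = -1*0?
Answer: 36*I*√91 ≈ 343.42*I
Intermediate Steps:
m = 0
y = 36 (y = 6 + 30 = 36)
h(m) + y*√(-72 - 19) = 0² + 36*√(-72 - 19) = 0 + 36*√(-91) = 0 + 36*(I*√91) = 0 + 36*I*√91 = 36*I*√91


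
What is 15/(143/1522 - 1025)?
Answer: -7610/519969 ≈ -0.014635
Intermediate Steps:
15/(143/1522 - 1025) = 15/(-1559907/1522) = -1522/1559907*15 = -7610/519969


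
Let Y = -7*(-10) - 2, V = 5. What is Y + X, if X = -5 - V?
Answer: 58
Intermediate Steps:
Y = 68 (Y = 70 - 2 = 68)
X = -10 (X = -5 - 1*5 = -5 - 5 = -10)
Y + X = 68 - 10 = 58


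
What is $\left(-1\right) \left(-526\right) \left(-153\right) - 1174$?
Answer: $-81652$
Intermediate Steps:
$\left(-1\right) \left(-526\right) \left(-153\right) - 1174 = 526 \left(-153\right) - 1174 = -80478 - 1174 = -81652$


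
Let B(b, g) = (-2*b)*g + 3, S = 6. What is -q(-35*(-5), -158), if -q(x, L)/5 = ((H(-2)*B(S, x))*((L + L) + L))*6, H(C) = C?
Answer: -59638680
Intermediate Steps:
B(b, g) = 3 - 2*b*g (B(b, g) = -2*b*g + 3 = 3 - 2*b*g)
q(x, L) = -90*L*(-6 + 24*x) (q(x, L) = -5*(-2*(3 - 2*6*x))*((L + L) + L)*6 = -5*(-2*(3 - 12*x))*(2*L + L)*6 = -5*(-6 + 24*x)*(3*L)*6 = -5*3*L*(-6 + 24*x)*6 = -90*L*(-6 + 24*x))
-q(-35*(-5), -158) = -540*(-158)*(1 - (-140)*(-5)) = -540*(-158)*(1 - 4*175) = -540*(-158)*(1 - 700) = -540*(-158)*(-699) = -1*59638680 = -59638680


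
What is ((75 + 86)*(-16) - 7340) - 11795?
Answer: -21711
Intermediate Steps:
((75 + 86)*(-16) - 7340) - 11795 = (161*(-16) - 7340) - 11795 = (-2576 - 7340) - 11795 = -9916 - 11795 = -21711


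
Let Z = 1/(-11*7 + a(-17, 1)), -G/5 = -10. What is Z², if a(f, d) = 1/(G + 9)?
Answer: 3481/20629764 ≈ 0.00016874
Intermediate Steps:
G = 50 (G = -5*(-10) = 50)
a(f, d) = 1/59 (a(f, d) = 1/(50 + 9) = 1/59)
Z = -59/4542 (Z = 1/(-11*7 + 1/59) = 1/(-77 + 1/59) = 1/(-4542/59) = -59/4542 ≈ -0.012990)
Z² = (-59/4542)² = 3481/20629764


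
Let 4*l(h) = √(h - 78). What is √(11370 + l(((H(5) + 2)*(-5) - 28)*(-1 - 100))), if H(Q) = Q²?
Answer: √(45480 + √16385)/2 ≈ 106.78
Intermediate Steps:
l(h) = √(-78 + h)/4 (l(h) = √(h - 78)/4 = √(-78 + h)/4)
√(11370 + l(((H(5) + 2)*(-5) - 28)*(-1 - 100))) = √(11370 + √(-78 + ((5² + 2)*(-5) - 28)*(-1 - 100))/4) = √(11370 + √(-78 + ((25 + 2)*(-5) - 28)*(-101))/4) = √(11370 + √(-78 + (27*(-5) - 28)*(-101))/4) = √(11370 + √(-78 + (-135 - 28)*(-101))/4) = √(11370 + √(-78 - 163*(-101))/4) = √(11370 + √(-78 + 16463)/4) = √(11370 + √16385/4)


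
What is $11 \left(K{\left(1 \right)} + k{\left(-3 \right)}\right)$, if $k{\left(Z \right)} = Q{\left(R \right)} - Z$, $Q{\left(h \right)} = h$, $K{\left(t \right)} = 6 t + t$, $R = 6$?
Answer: $176$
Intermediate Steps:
$K{\left(t \right)} = 7 t$
$k{\left(Z \right)} = 6 - Z$
$11 \left(K{\left(1 \right)} + k{\left(-3 \right)}\right) = 11 \left(7 \cdot 1 + \left(6 - -3\right)\right) = 11 \left(7 + \left(6 + 3\right)\right) = 11 \left(7 + 9\right) = 11 \cdot 16 = 176$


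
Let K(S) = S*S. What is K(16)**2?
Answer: 65536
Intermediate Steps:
K(S) = S**2
K(16)**2 = (16**2)**2 = 256**2 = 65536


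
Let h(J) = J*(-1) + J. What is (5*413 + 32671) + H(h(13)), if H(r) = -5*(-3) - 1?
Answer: 34750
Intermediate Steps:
h(J) = 0 (h(J) = -J + J = 0)
H(r) = 14 (H(r) = 15 - 1 = 14)
(5*413 + 32671) + H(h(13)) = (5*413 + 32671) + 14 = (2065 + 32671) + 14 = 34736 + 14 = 34750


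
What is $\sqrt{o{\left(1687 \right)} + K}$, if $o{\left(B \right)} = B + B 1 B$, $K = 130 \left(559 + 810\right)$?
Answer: $\sqrt{3025626} \approx 1739.4$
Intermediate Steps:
$K = 177970$ ($K = 130 \cdot 1369 = 177970$)
$o{\left(B \right)} = B + B^{2}$ ($o{\left(B \right)} = B + B B = B + B^{2}$)
$\sqrt{o{\left(1687 \right)} + K} = \sqrt{1687 \left(1 + 1687\right) + 177970} = \sqrt{1687 \cdot 1688 + 177970} = \sqrt{2847656 + 177970} = \sqrt{3025626}$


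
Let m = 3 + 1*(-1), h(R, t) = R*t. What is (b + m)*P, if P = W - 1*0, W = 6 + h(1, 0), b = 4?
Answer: 36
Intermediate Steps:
m = 2 (m = 3 - 1 = 2)
W = 6 (W = 6 + 1*0 = 6 + 0 = 6)
P = 6 (P = 6 - 1*0 = 6 + 0 = 6)
(b + m)*P = (4 + 2)*6 = 6*6 = 36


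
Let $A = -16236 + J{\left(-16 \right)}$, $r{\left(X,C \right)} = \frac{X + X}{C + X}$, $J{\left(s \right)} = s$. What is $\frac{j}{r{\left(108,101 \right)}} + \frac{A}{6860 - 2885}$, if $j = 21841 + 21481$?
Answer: $\frac{5997887353}{143100} \approx 41914.0$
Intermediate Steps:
$r{\left(X,C \right)} = \frac{2 X}{C + X}$
$A = -16252$ ($A = -16236 - 16 = -16252$)
$j = 43322$
$\frac{j}{r{\left(108,101 \right)}} + \frac{A}{6860 - 2885} = \frac{43322}{2 \cdot 108 \frac{1}{101 + 108}} - \frac{16252}{6860 - 2885} = \frac{43322}{2 \cdot 108 \cdot \frac{1}{209}} - \frac{16252}{6860 - 2885} = \frac{43322}{2 \cdot 108 \cdot \frac{1}{209}} - \frac{16252}{3975} = \frac{43322}{\frac{216}{209}} - \frac{16252}{3975} = 43322 \cdot \frac{209}{216} - \frac{16252}{3975} = \frac{4527149}{108} - \frac{16252}{3975} = \frac{5997887353}{143100}$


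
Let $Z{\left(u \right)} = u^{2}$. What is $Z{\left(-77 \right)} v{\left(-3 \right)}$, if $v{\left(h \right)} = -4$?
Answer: $-23716$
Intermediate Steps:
$Z{\left(-77 \right)} v{\left(-3 \right)} = \left(-77\right)^{2} \left(-4\right) = 5929 \left(-4\right) = -23716$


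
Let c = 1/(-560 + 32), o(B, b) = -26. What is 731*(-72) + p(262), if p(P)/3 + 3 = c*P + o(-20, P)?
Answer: -4639403/88 ≈ -52721.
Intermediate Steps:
c = -1/528 (c = 1/(-528) = -1/528 ≈ -0.0018939)
p(P) = -87 - P/176 (p(P) = -9 + 3*(-P/528 - 26) = -9 + 3*(-26 - P/528) = -9 + (-78 - P/176) = -87 - P/176)
731*(-72) + p(262) = 731*(-72) + (-87 - 1/176*262) = -52632 + (-87 - 131/88) = -52632 - 7787/88 = -4639403/88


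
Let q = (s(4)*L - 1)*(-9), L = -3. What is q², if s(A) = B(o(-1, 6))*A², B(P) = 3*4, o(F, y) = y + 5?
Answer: 26967249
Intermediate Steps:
o(F, y) = 5 + y
B(P) = 12
s(A) = 12*A²
q = 5193 (q = ((12*4²)*(-3) - 1)*(-9) = ((12*16)*(-3) - 1)*(-9) = (192*(-3) - 1)*(-9) = (-576 - 1)*(-9) = -577*(-9) = 5193)
q² = 5193² = 26967249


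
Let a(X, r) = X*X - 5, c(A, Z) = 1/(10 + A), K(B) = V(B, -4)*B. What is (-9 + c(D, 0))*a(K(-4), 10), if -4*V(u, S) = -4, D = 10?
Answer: -1969/20 ≈ -98.450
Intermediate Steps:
V(u, S) = 1 (V(u, S) = -¼*(-4) = 1)
K(B) = B (K(B) = 1*B = B)
a(X, r) = -5 + X² (a(X, r) = X² - 5 = -5 + X²)
(-9 + c(D, 0))*a(K(-4), 10) = (-9 + 1/(10 + 10))*(-5 + (-4)²) = (-9 + 1/20)*(-5 + 16) = (-9 + 1/20)*11 = -179/20*11 = -1969/20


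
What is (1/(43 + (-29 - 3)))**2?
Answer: 1/121 ≈ 0.0082645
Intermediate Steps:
(1/(43 + (-29 - 3)))**2 = (1/(43 - 32))**2 = (1/11)**2 = 1/121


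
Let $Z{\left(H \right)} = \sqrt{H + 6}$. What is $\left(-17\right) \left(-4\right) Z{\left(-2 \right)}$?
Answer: $136$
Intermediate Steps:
$Z{\left(H \right)} = \sqrt{6 + H}$
$\left(-17\right) \left(-4\right) Z{\left(-2 \right)} = \left(-17\right) \left(-4\right) \sqrt{6 - 2} = 68 \sqrt{4} = 68 \cdot 2 = 136$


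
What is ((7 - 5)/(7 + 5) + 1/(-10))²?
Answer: 1/225 ≈ 0.0044444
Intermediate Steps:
((7 - 5)/(7 + 5) + 1/(-10))² = (2/12 - ⅒)² = (2*(1/12) - ⅒)² = (⅙ - ⅒)² = (1/15)² = 1/225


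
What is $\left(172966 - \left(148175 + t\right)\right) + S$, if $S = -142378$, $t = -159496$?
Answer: $41909$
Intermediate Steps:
$\left(172966 - \left(148175 + t\right)\right) + S = \left(172966 - -11321\right) - 142378 = \left(172966 + \left(-148175 + 159496\right)\right) - 142378 = \left(172966 + 11321\right) - 142378 = 184287 - 142378 = 41909$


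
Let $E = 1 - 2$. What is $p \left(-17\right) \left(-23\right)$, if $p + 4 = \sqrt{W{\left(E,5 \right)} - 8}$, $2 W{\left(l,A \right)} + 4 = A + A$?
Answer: $-1564 + 391 i \sqrt{5} \approx -1564.0 + 874.3 i$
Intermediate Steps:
$E = -1$
$W{\left(l,A \right)} = -2 + A$ ($W{\left(l,A \right)} = -2 + \frac{A + A}{2} = -2 + \frac{2 A}{2} = -2 + A$)
$p = -4 + i \sqrt{5}$ ($p = -4 + \sqrt{\left(-2 + 5\right) - 8} = -4 + \sqrt{3 - 8} = -4 + \sqrt{-5} = -4 + i \sqrt{5} \approx -4.0 + 2.2361 i$)
$p \left(-17\right) \left(-23\right) = \left(-4 + i \sqrt{5}\right) \left(-17\right) \left(-23\right) = \left(68 - 17 i \sqrt{5}\right) \left(-23\right) = -1564 + 391 i \sqrt{5}$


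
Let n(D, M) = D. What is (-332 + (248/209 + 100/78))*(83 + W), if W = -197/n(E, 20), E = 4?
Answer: -60435225/5434 ≈ -11122.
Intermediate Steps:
W = -197/4 ≈ -49.250
(-332 + (248/209 + 100/78))*(83 + W) = (-332 + (248/209 + 100/78))*(83 - 197/4) = (-332 + (248*(1/209) + 100*(1/78)))*(135/4) = (-332 + (248/209 + 50/39))*(135/4) = (-332 + 20122/8151)*(135/4) = -2686010/8151*135/4 = -60435225/5434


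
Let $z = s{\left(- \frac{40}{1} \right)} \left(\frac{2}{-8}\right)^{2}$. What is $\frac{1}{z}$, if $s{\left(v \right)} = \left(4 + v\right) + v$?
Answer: $- \frac{4}{19} \approx -0.21053$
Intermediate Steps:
$s{\left(v \right)} = 4 + 2 v$
$z = - \frac{19}{4}$ ($z = \left(4 + 2 \left(- \frac{40}{1}\right)\right) \left(\frac{2}{-8}\right)^{2} = \left(4 + 2 \left(\left(-40\right) 1\right)\right) \left(2 \left(- \frac{1}{8}\right)\right)^{2} = \left(4 + 2 \left(-40\right)\right) \left(- \frac{1}{4}\right)^{2} = \left(4 - 80\right) \frac{1}{16} = \left(-76\right) \frac{1}{16} = - \frac{19}{4} \approx -4.75$)
$\frac{1}{z} = \frac{1}{- \frac{19}{4}} = - \frac{4}{19}$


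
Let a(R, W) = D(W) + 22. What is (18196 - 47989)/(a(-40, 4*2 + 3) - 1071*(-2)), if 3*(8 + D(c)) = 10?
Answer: -89379/6478 ≈ -13.797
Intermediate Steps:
D(c) = -14/3 (D(c) = -8 + (1/3)*10 = -8 + 10/3 = -14/3)
a(R, W) = 52/3 (a(R, W) = -14/3 + 22 = 52/3)
(18196 - 47989)/(a(-40, 4*2 + 3) - 1071*(-2)) = (18196 - 47989)/(52/3 - 1071*(-2)) = -29793/(52/3 + 2142) = -29793/6478/3 = -29793*3/6478 = -89379/6478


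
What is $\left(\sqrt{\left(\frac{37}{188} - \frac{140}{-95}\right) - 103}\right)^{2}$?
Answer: $- \frac{361949}{3572} \approx -101.33$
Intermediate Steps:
$\left(\sqrt{\left(\frac{37}{188} - \frac{140}{-95}\right) - 103}\right)^{2} = \left(\sqrt{\left(37 \cdot \frac{1}{188} - - \frac{28}{19}\right) - 103}\right)^{2} = \left(\sqrt{\left(\frac{37}{188} + \frac{28}{19}\right) - 103}\right)^{2} = \left(\sqrt{\frac{5967}{3572} - 103}\right)^{2} = \left(\sqrt{- \frac{361949}{3572}}\right)^{2} = \left(\frac{i \sqrt{323220457}}{1786}\right)^{2} = - \frac{361949}{3572}$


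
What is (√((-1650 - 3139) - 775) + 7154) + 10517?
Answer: 17671 + 2*I*√1391 ≈ 17671.0 + 74.592*I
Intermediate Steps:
(√((-1650 - 3139) - 775) + 7154) + 10517 = (√(-4789 - 775) + 7154) + 10517 = (√(-5564) + 7154) + 10517 = (2*I*√1391 + 7154) + 10517 = (7154 + 2*I*√1391) + 10517 = 17671 + 2*I*√1391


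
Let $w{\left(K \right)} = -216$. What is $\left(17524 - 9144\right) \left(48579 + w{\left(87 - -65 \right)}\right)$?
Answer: $405281940$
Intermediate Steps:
$\left(17524 - 9144\right) \left(48579 + w{\left(87 - -65 \right)}\right) = \left(17524 - 9144\right) \left(48579 - 216\right) = 8380 \cdot 48363 = 405281940$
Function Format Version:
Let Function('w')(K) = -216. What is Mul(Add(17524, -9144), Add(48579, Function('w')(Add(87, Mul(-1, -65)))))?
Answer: 405281940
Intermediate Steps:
Mul(Add(17524, -9144), Add(48579, Function('w')(Add(87, Mul(-1, -65))))) = Mul(Add(17524, -9144), Add(48579, -216)) = Mul(8380, 48363) = 405281940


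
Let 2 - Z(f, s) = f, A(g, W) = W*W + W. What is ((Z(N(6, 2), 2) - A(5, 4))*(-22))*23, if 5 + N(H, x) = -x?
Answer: 5566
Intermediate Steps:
A(g, W) = W + W² (A(g, W) = W² + W = W + W²)
N(H, x) = -5 - x
Z(f, s) = 2 - f
((Z(N(6, 2), 2) - A(5, 4))*(-22))*23 = (((2 - (-5 - 1*2)) - 4*(1 + 4))*(-22))*23 = (((2 - (-5 - 2)) - 4*5)*(-22))*23 = (((2 - 1*(-7)) - 1*20)*(-22))*23 = (((2 + 7) - 20)*(-22))*23 = ((9 - 20)*(-22))*23 = -11*(-22)*23 = 242*23 = 5566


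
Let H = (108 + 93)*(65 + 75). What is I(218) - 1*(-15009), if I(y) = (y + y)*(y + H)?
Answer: 12379097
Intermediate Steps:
H = 28140 (H = 201*140 = 28140)
I(y) = 2*y*(28140 + y) (I(y) = (y + y)*(y + 28140) = (2*y)*(28140 + y) = 2*y*(28140 + y))
I(218) - 1*(-15009) = 2*218*(28140 + 218) - 1*(-15009) = 2*218*28358 + 15009 = 12364088 + 15009 = 12379097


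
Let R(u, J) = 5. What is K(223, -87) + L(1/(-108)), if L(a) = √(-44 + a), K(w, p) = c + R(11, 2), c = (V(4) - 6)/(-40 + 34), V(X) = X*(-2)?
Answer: 22/3 + 7*I*√291/18 ≈ 7.3333 + 6.6339*I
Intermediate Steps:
V(X) = -2*X
c = 7/3 (c = (-2*4 - 6)/(-40 + 34) = (-8 - 6)/(-6) = -14*(-⅙) = 7/3 ≈ 2.3333)
K(w, p) = 22/3 (K(w, p) = 7/3 + 5 = 22/3)
K(223, -87) + L(1/(-108)) = 22/3 + √(-44 + 1/(-108)) = 22/3 + √(-44 - 1/108) = 22/3 + √(-4753/108) = 22/3 + 7*I*√291/18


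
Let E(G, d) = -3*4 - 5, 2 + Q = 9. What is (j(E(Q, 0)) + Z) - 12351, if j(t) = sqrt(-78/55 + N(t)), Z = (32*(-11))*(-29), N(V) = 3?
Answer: -2143 + sqrt(4785)/55 ≈ -2141.7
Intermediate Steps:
Z = 10208 (Z = -352*(-29) = 10208)
Q = 7 (Q = -2 + 9 = 7)
E(G, d) = -17 (E(G, d) = -12 - 5 = -17)
j(t) = sqrt(4785)/55 (j(t) = sqrt(-78/55 + 3) = sqrt(87/55) = sqrt(4785)/55)
(j(E(Q, 0)) + Z) - 12351 = (sqrt(4785)/55 + 10208) - 12351 = (10208 + sqrt(4785)/55) - 12351 = -2143 + sqrt(4785)/55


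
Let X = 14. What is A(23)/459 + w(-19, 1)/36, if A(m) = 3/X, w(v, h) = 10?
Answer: 298/1071 ≈ 0.27824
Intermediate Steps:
A(m) = 3/14
A(23)/459 + w(-19, 1)/36 = (3/14)/459 + 10/36 = (3/14)*(1/459) + 10*(1/36) = 1/2142 + 5/18 = 298/1071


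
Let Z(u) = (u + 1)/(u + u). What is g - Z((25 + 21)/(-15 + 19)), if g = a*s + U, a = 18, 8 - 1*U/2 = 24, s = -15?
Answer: -13917/46 ≈ -302.54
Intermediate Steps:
U = -32 (U = 16 - 2*24 = 16 - 48 = -32)
g = -302 (g = 18*(-15) - 32 = -270 - 32 = -302)
Z(u) = (1 + u)/(2*u) (Z(u) = (1 + u)/((2*u)) = (1 + u)*(1/(2*u)) = (1 + u)/(2*u))
g - Z((25 + 21)/(-15 + 19)) = -302 - (1 + (25 + 21)/(-15 + 19))/(2*((25 + 21)/(-15 + 19))) = -302 - (1 + 46/4)/(2*(46/4)) = -302 - (1 + 46*(¼))/(2*(46*(¼))) = -302 - (1 + 23/2)/(2*23/2) = -302 - 2*25/(2*23*2) = -302 - 1*25/46 = -302 - 25/46 = -13917/46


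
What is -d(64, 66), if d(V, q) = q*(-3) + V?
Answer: 134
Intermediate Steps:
d(V, q) = V - 3*q (d(V, q) = -3*q + V = V - 3*q)
-d(64, 66) = -(64 - 3*66) = -(64 - 198) = -1*(-134) = 134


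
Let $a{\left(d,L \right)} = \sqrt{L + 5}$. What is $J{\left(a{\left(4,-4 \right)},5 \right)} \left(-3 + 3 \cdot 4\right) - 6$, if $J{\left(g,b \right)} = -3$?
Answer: $-33$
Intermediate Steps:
$a{\left(d,L \right)} = \sqrt{5 + L}$
$J{\left(a{\left(4,-4 \right)},5 \right)} \left(-3 + 3 \cdot 4\right) - 6 = - 3 \left(-3 + 3 \cdot 4\right) - 6 = - 3 \left(-3 + 12\right) - 6 = \left(-3\right) 9 - 6 = -27 - 6 = -33$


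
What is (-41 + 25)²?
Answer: 256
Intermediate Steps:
(-41 + 25)² = (-16)² = 256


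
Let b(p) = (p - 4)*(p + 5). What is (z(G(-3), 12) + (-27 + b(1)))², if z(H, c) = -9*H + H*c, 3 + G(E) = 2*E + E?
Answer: 6561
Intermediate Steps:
G(E) = -3 + 3*E (G(E) = -3 + (2*E + E) = -3 + 3*E)
b(p) = (-4 + p)*(5 + p)
(z(G(-3), 12) + (-27 + b(1)))² = ((-3 + 3*(-3))*(-9 + 12) + (-27 + (-20 + 1 + 1²)))² = ((-3 - 9)*3 + (-27 + (-20 + 1 + 1)))² = (-12*3 + (-27 - 18))² = (-36 - 45)² = (-81)² = 6561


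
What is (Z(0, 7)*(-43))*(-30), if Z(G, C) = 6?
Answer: 7740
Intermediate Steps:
(Z(0, 7)*(-43))*(-30) = (6*(-43))*(-30) = -258*(-30) = 7740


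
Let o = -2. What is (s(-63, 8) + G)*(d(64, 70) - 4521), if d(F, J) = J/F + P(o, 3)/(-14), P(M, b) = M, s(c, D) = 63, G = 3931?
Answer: -2021816719/112 ≈ -1.8052e+7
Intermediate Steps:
d(F, J) = 1/7 + J/F (d(F, J) = J/F - 2/(-14) = J/F - 2*(-1/14) = J/F + 1/7 = 1/7 + J/F)
(s(-63, 8) + G)*(d(64, 70) - 4521) = (63 + 3931)*((70 + (1/7)*64)/64 - 4521) = 3994*((70 + 64/7)/64 - 4521) = 3994*((1/64)*(554/7) - 4521) = 3994*(277/224 - 4521) = 3994*(-1012427/224) = -2021816719/112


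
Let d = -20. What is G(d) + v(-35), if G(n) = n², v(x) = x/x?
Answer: 401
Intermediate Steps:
v(x) = 1
G(d) + v(-35) = (-20)² + 1 = 400 + 1 = 401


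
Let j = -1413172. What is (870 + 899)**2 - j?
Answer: 4542533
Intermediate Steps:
(870 + 899)**2 - j = (870 + 899)**2 - 1*(-1413172) = 1769**2 + 1413172 = 3129361 + 1413172 = 4542533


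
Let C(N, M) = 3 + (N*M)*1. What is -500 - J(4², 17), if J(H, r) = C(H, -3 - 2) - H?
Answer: -407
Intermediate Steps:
C(N, M) = 3 + M*N (C(N, M) = 3 + (M*N)*1 = 3 + M*N)
J(H, r) = 3 - 6*H (J(H, r) = (3 + (-3 - 2)*H) - H = (3 - 5*H) - H = 3 - 6*H)
-500 - J(4², 17) = -500 - (3 - 6*4²) = -500 - (3 - 6*16) = -500 - (3 - 96) = -500 - 1*(-93) = -500 + 93 = -407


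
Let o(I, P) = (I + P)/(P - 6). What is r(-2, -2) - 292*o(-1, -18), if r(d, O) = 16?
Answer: -1291/6 ≈ -215.17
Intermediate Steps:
o(I, P) = (I + P)/(-6 + P)
r(-2, -2) - 292*o(-1, -18) = 16 - 292*(-1 - 18)/(-6 - 18) = 16 - 292*(-19)/(-24) = 16 - (-73)*(-19)/6 = 16 - 292*19/24 = 16 - 1387/6 = -1291/6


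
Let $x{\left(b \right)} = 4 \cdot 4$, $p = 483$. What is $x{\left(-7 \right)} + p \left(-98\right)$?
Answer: $-47318$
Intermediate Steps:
$x{\left(b \right)} = 16$
$x{\left(-7 \right)} + p \left(-98\right) = 16 + 483 \left(-98\right) = 16 - 47334 = -47318$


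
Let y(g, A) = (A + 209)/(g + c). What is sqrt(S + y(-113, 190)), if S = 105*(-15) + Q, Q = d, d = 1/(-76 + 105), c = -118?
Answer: 3*I*sqrt(17827315)/319 ≈ 39.708*I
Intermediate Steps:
y(g, A) = (209 + A)/(-118 + g) (y(g, A) = (A + 209)/(g - 118) = (209 + A)/(-118 + g))
d = 1/29 ≈ 0.034483
Q = 1/29 ≈ 0.034483
S = -45674/29 (S = 105*(-15) + 1/29 = -1575 + 1/29 = -45674/29 ≈ -1575.0)
sqrt(S + y(-113, 190)) = sqrt(-45674/29 + (209 + 190)/(-118 - 113)) = sqrt(-45674/29 + 399/(-231)) = sqrt(-45674/29 - 1/231*399) = sqrt(-45674/29 - 19/11) = sqrt(-502965/319) = 3*I*sqrt(17827315)/319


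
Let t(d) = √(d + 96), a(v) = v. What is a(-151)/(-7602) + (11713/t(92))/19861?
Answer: 151/7602 + 11713*√47/1866934 ≈ 0.062875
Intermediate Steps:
t(d) = √(96 + d)
a(-151)/(-7602) + (11713/t(92))/19861 = -151/(-7602) + (11713/(√(96 + 92)))/19861 = -151*(-1/7602) + (11713/(√188))*(1/19861) = 151/7602 + (11713/((2*√47)))*(1/19861) = 151/7602 + (11713*(√47/94))*(1/19861) = 151/7602 + (11713*√47/94)*(1/19861) = 151/7602 + 11713*√47/1866934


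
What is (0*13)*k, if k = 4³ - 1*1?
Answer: 0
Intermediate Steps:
k = 63 (k = 64 - 1 = 63)
(0*13)*k = (0*13)*63 = 0*63 = 0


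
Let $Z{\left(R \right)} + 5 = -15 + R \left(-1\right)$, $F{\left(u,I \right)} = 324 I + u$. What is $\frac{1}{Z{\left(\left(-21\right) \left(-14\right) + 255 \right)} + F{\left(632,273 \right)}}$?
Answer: $\frac{1}{88515} \approx 1.1298 \cdot 10^{-5}$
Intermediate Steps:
$F{\left(u,I \right)} = u + 324 I$
$Z{\left(R \right)} = -20 - R$ ($Z{\left(R \right)} = -5 + \left(-15 + R \left(-1\right)\right) = -5 - \left(15 + R\right) = -20 - R$)
$\frac{1}{Z{\left(\left(-21\right) \left(-14\right) + 255 \right)} + F{\left(632,273 \right)}} = \frac{1}{\left(-20 - \left(\left(-21\right) \left(-14\right) + 255\right)\right) + \left(632 + 324 \cdot 273\right)} = \frac{1}{\left(-20 - \left(294 + 255\right)\right) + \left(632 + 88452\right)} = \frac{1}{\left(-20 - 549\right) + 89084} = \frac{1}{-569 + 89084} = \frac{1}{88515}$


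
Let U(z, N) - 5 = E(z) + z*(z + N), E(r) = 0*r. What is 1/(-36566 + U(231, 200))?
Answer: 1/63000 ≈ 1.5873e-5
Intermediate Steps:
E(r) = 0
U(z, N) = 5 + z*(N + z) (U(z, N) = 5 + (0 + z*(z + N)) = 5 + (0 + z*(N + z)) = 5 + z*(N + z))
1/(-36566 + U(231, 200)) = 1/(-36566 + (5 + 231² + 200*231)) = 1/(-36566 + (5 + 53361 + 46200)) = 1/(-36566 + 99566) = 1/63000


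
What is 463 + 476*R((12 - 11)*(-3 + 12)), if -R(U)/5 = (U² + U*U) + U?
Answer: -406517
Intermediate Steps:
R(U) = -10*U² - 5*U (R(U) = -5*((U² + U*U) + U) = -5*((U² + U²) + U) = -5*(2*U² + U) = -5*(U + 2*U²) = -10*U² - 5*U)
463 + 476*R((12 - 11)*(-3 + 12)) = 463 + 476*(-5*(12 - 11)*(-3 + 12)*(1 + 2*((12 - 11)*(-3 + 12)))) = 463 + 476*(-5*1*9*(1 + 2*(1*9))) = 463 + 476*(-5*9*(1 + 2*9)) = 463 + 476*(-5*9*(1 + 18)) = 463 + 476*(-5*9*19) = 463 + 476*(-855) = 463 - 406980 = -406517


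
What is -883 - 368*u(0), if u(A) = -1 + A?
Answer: -515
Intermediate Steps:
-883 - 368*u(0) = -883 - 368*(-1 + 0) = -883 - 368*(-1) = -883 + 368 = -515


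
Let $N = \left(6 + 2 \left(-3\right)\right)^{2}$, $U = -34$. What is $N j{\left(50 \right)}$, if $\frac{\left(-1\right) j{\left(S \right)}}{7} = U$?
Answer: $0$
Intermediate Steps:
$j{\left(S \right)} = 238$ ($j{\left(S \right)} = \left(-7\right) \left(-34\right) = 238$)
$N = 0$ ($N = \left(6 - 6\right)^{2} = 0^{2} = 0$)
$N j{\left(50 \right)} = 0 \cdot 238 = 0$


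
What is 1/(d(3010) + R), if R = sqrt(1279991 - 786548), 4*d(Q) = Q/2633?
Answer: -7925330/13683545167883 + 83192268*sqrt(54827)/13683545167883 ≈ 0.0014230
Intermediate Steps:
d(Q) = Q/10532 (d(Q) = (Q/2633)/4 = Q/10532)
R = 3*sqrt(54827) (R = sqrt(493443) = 3*sqrt(54827) ≈ 702.46)
1/(d(3010) + R) = 1/((1/10532)*3010 + 3*sqrt(54827)) = 1/(1505/5266 + 3*sqrt(54827))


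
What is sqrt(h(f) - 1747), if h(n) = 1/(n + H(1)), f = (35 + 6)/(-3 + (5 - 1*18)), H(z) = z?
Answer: I*sqrt(43691)/5 ≈ 41.805*I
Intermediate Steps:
f = -41/16 (f = 41/(-3 + (5 - 18)) = 41/(-3 - 13) = 41/(-16) = 41*(-1/16) = -41/16 ≈ -2.5625)
h(n) = 1/(1 + n) (h(n) = 1/(n + 1) = 1/(1 + n))
sqrt(h(f) - 1747) = sqrt(1/(1 - 41/16) - 1747) = sqrt(1/(-25/16) - 1747) = sqrt(-16/25 - 1747) = sqrt(-43691/25) = I*sqrt(43691)/5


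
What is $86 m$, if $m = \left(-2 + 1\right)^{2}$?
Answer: $86$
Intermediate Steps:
$m = 1$ ($m = \left(-1\right)^{2} = 1$)
$86 m = 86 \cdot 1 = 86$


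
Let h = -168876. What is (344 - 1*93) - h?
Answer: 169127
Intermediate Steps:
(344 - 1*93) - h = (344 - 1*93) - 1*(-168876) = (344 - 93) + 168876 = 251 + 168876 = 169127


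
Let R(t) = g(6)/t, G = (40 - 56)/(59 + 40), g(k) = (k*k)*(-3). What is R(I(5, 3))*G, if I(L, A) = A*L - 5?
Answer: 96/55 ≈ 1.7455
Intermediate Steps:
I(L, A) = -5 + A*L
g(k) = -3*k² (g(k) = k²*(-3) = -3*k²)
G = -16/99 ≈ -0.16162
R(t) = -108/t (R(t) = (-3*6²)/t = (-3*36)/t = -108/t)
R(I(5, 3))*G = -108/(-5 + 3*5)*(-16/99) = -108/(-5 + 15)*(-16/99) = -108/10*(-16/99) = -108*⅒*(-16/99) = -54/5*(-16/99) = 96/55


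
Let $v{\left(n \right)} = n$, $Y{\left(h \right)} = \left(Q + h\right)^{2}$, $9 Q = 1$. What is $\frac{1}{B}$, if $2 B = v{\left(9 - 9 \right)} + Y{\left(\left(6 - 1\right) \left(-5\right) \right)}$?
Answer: $\frac{81}{25088} \approx 0.0032286$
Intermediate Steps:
$Q = \frac{1}{9}$ ($Q = \frac{1}{9} \cdot 1 = \frac{1}{9} \approx 0.11111$)
$Y{\left(h \right)} = \left(\frac{1}{9} + h\right)^{2}$
$B = \frac{25088}{81}$ ($B = \frac{\left(9 - 9\right) + \frac{\left(1 + 9 \left(6 - 1\right) \left(-5\right)\right)^{2}}{81}}{2} = \frac{\left(9 - 9\right) + \frac{\left(1 + 9 \cdot 5 \left(-5\right)\right)^{2}}{81}}{2} = \frac{0 + \frac{\left(1 + 9 \left(-25\right)\right)^{2}}{81}}{2} = \frac{0 + \frac{\left(1 - 225\right)^{2}}{81}}{2} = \frac{0 + \frac{\left(-224\right)^{2}}{81}}{2} = \frac{0 + \frac{1}{81} \cdot 50176}{2} = \frac{0 + \frac{50176}{81}}{2} = \frac{1}{2} \cdot \frac{50176}{81} = \frac{25088}{81} \approx 309.73$)
$\frac{1}{B} = \frac{1}{\frac{25088}{81}} = \frac{81}{25088}$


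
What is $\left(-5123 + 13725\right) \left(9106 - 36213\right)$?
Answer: $-233174414$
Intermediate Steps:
$\left(-5123 + 13725\right) \left(9106 - 36213\right) = 8602 \left(-27107\right) = -233174414$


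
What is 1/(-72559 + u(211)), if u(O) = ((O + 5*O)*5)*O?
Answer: 1/1263071 ≈ 7.9172e-7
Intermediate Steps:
u(O) = 30*O² (u(O) = ((6*O)*5)*O = (30*O)*O = 30*O²)
1/(-72559 + u(211)) = 1/(-72559 + 30*211²) = 1/(-72559 + 30*44521) = 1/(-72559 + 1335630) = 1/1263071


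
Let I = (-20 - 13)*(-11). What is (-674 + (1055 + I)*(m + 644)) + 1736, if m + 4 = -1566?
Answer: -1312006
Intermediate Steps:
m = -1570 (m = -4 - 1566 = -1570)
I = 363 (I = -33*(-11) = 363)
(-674 + (1055 + I)*(m + 644)) + 1736 = (-674 + (1055 + 363)*(-1570 + 644)) + 1736 = (-674 + 1418*(-926)) + 1736 = (-674 - 1313068) + 1736 = -1313742 + 1736 = -1312006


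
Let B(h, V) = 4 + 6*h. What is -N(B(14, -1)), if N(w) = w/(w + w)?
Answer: -½ ≈ -0.50000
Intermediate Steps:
N(w) = ½ (N(w) = w/((2*w)) = w*(1/(2*w)) = ½)
-N(B(14, -1)) = -1*½ = -½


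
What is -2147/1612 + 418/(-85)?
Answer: -856311/137020 ≈ -6.2495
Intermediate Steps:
-2147/1612 + 418/(-85) = -2147*1/1612 + 418*(-1/85) = -2147/1612 - 418/85 = -856311/137020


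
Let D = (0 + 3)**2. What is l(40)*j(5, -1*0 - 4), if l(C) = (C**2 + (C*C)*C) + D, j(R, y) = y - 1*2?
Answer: -393654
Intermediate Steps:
D = 9 (D = 3**2 = 9)
j(R, y) = -2 + y (j(R, y) = y - 2 = -2 + y)
l(C) = 9 + C**2 + C**3 (l(C) = (C**2 + (C*C)*C) + 9 = (C**2 + C**2*C) + 9 = (C**2 + C**3) + 9 = 9 + C**2 + C**3)
l(40)*j(5, -1*0 - 4) = (9 + 40**2 + 40**3)*(-2 + (-1*0 - 4)) = (9 + 1600 + 64000)*(-2 + (0 - 4)) = 65609*(-2 - 4) = 65609*(-6) = -393654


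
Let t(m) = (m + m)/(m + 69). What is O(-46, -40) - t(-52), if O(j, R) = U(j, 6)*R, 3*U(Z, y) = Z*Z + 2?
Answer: -479976/17 ≈ -28234.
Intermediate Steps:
t(m) = 2*m/(69 + m) (t(m) = (2*m)/(69 + m) = 2*m/(69 + m))
U(Z, y) = 2/3 + Z**2/3 (U(Z, y) = (Z*Z + 2)/3 = (Z**2 + 2)/3 = (2 + Z**2)/3 = 2/3 + Z**2/3)
O(j, R) = R*(2/3 + j**2/3) (O(j, R) = (2/3 + j**2/3)*R = R*(2/3 + j**2/3))
O(-46, -40) - t(-52) = (1/3)*(-40)*(2 + (-46)**2) - 2*(-52)/(69 - 52) = (1/3)*(-40)*(2 + 2116) - 2*(-52)/17 = (1/3)*(-40)*2118 - 2*(-52)/17 = -28240 - 1*(-104/17) = -28240 + 104/17 = -479976/17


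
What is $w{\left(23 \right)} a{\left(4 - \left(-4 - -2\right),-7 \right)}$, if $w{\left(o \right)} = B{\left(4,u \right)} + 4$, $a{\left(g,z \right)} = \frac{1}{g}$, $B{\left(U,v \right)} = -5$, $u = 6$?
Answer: $- \frac{1}{6} \approx -0.16667$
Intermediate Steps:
$w{\left(o \right)} = -1$ ($w{\left(o \right)} = -5 + 4 = -1$)
$w{\left(23 \right)} a{\left(4 - \left(-4 - -2\right),-7 \right)} = - \frac{1}{4 - \left(-4 - -2\right)} = - \frac{1}{4 - \left(-4 + 2\right)} = - \frac{1}{4 - -2} = - \frac{1}{4 + 2} = - \frac{1}{6}$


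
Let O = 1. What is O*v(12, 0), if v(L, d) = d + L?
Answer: 12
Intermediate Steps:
v(L, d) = L + d
O*v(12, 0) = 1*(12 + 0) = 1*12 = 12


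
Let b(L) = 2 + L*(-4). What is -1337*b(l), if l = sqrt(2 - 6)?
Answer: -2674 + 10696*I ≈ -2674.0 + 10696.0*I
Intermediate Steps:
l = 2*I (l = sqrt(-4) = 2*I ≈ 2.0*I)
b(L) = 2 - 4*L
-1337*b(l) = -1337*(2 - 8*I) = -2674 + 10696*I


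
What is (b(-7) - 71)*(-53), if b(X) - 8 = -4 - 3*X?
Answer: 2438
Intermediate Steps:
b(X) = 4 - 3*X (b(X) = 8 + (-4 - 3*X) = 4 - 3*X)
(b(-7) - 71)*(-53) = ((4 - 3*(-7)) - 71)*(-53) = ((4 + 21) - 71)*(-53) = (25 - 71)*(-53) = -46*(-53) = 2438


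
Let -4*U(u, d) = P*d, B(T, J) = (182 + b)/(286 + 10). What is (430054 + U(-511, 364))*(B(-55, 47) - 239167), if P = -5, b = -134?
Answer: -3809648619057/37 ≈ -1.0296e+11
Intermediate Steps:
B(T, J) = 6/37 (B(T, J) = (182 - 134)/(286 + 10) = 48/296 = 48*(1/296) = 6/37)
U(u, d) = 5*d/4 (U(u, d) = -(-5)*d/4 = 5*d/4)
(430054 + U(-511, 364))*(B(-55, 47) - 239167) = (430054 + (5/4)*364)*(6/37 - 239167) = (430054 + 455)*(-8849173/37) = 430509*(-8849173/37) = -3809648619057/37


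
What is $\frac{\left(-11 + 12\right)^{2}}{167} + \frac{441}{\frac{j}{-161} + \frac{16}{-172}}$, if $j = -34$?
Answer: $\frac{509858999}{136606} \approx 3732.3$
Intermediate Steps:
$\frac{\left(-11 + 12\right)^{2}}{167} + \frac{441}{\frac{j}{-161} + \frac{16}{-172}} = \frac{\left(-11 + 12\right)^{2}}{167} + \frac{441}{- \frac{34}{-161} + \frac{16}{-172}} = 1^{2} \cdot \frac{1}{167} + \frac{441}{\left(-34\right) \left(- \frac{1}{161}\right) + 16 \left(- \frac{1}{172}\right)} = 1 \cdot \frac{1}{167} + \frac{441}{\frac{34}{161} - \frac{4}{43}} = \frac{1}{167} + \frac{441}{\frac{818}{6923}} = \frac{1}{167} + 441 \cdot \frac{6923}{818} = \frac{1}{167} + \frac{3053043}{818} = \frac{509858999}{136606}$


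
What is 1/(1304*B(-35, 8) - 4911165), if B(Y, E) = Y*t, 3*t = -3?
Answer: -1/4865525 ≈ -2.0553e-7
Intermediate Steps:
t = -1 (t = (⅓)*(-3) = -1)
B(Y, E) = -Y (B(Y, E) = Y*(-1) = -Y)
1/(1304*B(-35, 8) - 4911165) = 1/(1304*(-1*(-35)) - 4911165) = 1/(1304*35 - 4911165) = 1/(45640 - 4911165) = 1/(-4865525) = -1/4865525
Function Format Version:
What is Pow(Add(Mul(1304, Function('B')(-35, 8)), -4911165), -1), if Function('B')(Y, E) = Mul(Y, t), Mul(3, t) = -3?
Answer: Rational(-1, 4865525) ≈ -2.0553e-7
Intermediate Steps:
t = -1 (t = Mul(Rational(1, 3), -3) = -1)
Function('B')(Y, E) = Mul(-1, Y) (Function('B')(Y, E) = Mul(Y, -1) = Mul(-1, Y))
Pow(Add(Mul(1304, Function('B')(-35, 8)), -4911165), -1) = Pow(Add(Mul(1304, Mul(-1, -35)), -4911165), -1) = Pow(Add(Mul(1304, 35), -4911165), -1) = Pow(Add(45640, -4911165), -1) = Pow(-4865525, -1) = Rational(-1, 4865525)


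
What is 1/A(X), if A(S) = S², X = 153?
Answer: 1/23409 ≈ 4.2719e-5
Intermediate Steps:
1/A(X) = 1/(153²) = 1/23409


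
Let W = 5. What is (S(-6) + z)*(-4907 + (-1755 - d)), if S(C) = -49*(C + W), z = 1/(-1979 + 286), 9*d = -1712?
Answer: -1610618392/5079 ≈ -3.1711e+5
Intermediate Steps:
d = -1712/9 (d = (⅑)*(-1712) = -1712/9 ≈ -190.22)
z = -1/1693 (z = 1/(-1693) = -1/1693 ≈ -0.00059067)
S(C) = -245 - 49*C (S(C) = -49*(C + 5) = -49*(5 + C) = -245 - 49*C)
(S(-6) + z)*(-4907 + (-1755 - d)) = ((-245 - 49*(-6)) - 1/1693)*(-4907 + (-1755 - 1*(-1712/9))) = ((-245 + 294) - 1/1693)*(-4907 + (-1755 + 1712/9)) = (49 - 1/1693)*(-4907 - 14083/9) = (82956/1693)*(-58246/9) = -1610618392/5079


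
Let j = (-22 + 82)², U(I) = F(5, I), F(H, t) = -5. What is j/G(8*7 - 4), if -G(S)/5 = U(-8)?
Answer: 144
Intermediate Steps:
U(I) = -5
G(S) = 25 (G(S) = -5*(-5) = 25)
j = 3600 (j = 60² = 3600)
j/G(8*7 - 4) = 3600/25 = 3600*(1/25) = 144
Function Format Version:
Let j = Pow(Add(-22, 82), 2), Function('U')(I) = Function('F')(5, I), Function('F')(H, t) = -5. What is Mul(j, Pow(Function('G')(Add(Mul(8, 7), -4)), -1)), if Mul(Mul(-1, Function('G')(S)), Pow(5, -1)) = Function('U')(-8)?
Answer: 144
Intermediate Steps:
Function('U')(I) = -5
Function('G')(S) = 25 (Function('G')(S) = Mul(-5, -5) = 25)
j = 3600 (j = Pow(60, 2) = 3600)
Mul(j, Pow(Function('G')(Add(Mul(8, 7), -4)), -1)) = Mul(3600, Pow(25, -1)) = Mul(3600, Rational(1, 25)) = 144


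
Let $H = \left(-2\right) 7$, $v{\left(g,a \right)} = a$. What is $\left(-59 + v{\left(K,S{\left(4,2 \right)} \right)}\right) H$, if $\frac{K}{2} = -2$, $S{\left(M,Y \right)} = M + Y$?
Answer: $742$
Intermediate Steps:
$K = -4$ ($K = 2 \left(-2\right) = -4$)
$H = -14$
$\left(-59 + v{\left(K,S{\left(4,2 \right)} \right)}\right) H = \left(-59 + \left(4 + 2\right)\right) \left(-14\right) = \left(-59 + 6\right) \left(-14\right) = \left(-53\right) \left(-14\right) = 742$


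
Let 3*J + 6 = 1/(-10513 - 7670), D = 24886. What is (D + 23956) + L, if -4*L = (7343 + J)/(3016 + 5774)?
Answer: 11709470468384/239742855 ≈ 48842.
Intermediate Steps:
J = -109099/54549 (J = -2 + 1/(3*(-10513 - 7670)) = -2 + (⅓)/(-18183) = -2 + (⅓)*(-1/18183) = -2 - 1/54549 = -109099/54549 ≈ -2.0000)
L = -50055526/239742855 (L = -(7343 - 109099/54549)/(4*(3016 + 5774)) = -100111052/(54549*8790) = -¼*200222104/239742855 = -50055526/239742855 ≈ -0.20879)
(D + 23956) + L = (24886 + 23956) - 50055526/239742855 = 48842 - 50055526/239742855 = 11709470468384/239742855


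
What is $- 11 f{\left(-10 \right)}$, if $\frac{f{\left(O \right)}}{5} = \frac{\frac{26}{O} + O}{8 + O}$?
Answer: $- \frac{693}{2} \approx -346.5$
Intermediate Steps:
$f{\left(O \right)} = \frac{5 \left(O + \frac{26}{O}\right)}{8 + O}$ ($f{\left(O \right)} = 5 \frac{\frac{26}{O} + O}{8 + O} = 5 \frac{O + \frac{26}{O}}{8 + O} = \frac{5 \left(O + \frac{26}{O}\right)}{8 + O}$)
$- 11 f{\left(-10 \right)} = - 11 \frac{5 \left(26 + \left(-10\right)^{2}\right)}{\left(-10\right) \left(8 - 10\right)} = - 11 \cdot 5 \left(- \frac{1}{10}\right) \frac{1}{-2} \left(26 + 100\right) = - 11 \cdot 5 \left(- \frac{1}{10}\right) \left(- \frac{1}{2}\right) 126 = \left(-11\right) \frac{63}{2} = - \frac{693}{2}$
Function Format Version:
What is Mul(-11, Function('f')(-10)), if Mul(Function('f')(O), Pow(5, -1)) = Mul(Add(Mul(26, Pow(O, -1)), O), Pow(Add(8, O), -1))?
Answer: Rational(-693, 2) ≈ -346.50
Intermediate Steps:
Function('f')(O) = Mul(5, Pow(Add(8, O), -1), Add(O, Mul(26, Pow(O, -1)))) (Function('f')(O) = Mul(5, Mul(Add(Mul(26, Pow(O, -1)), O), Pow(Add(8, O), -1))) = Mul(5, Mul(Add(O, Mul(26, Pow(O, -1))), Pow(Add(8, O), -1))) = Mul(5, Mul(Pow(Add(8, O), -1), Add(O, Mul(26, Pow(O, -1))))) = Mul(5, Pow(Add(8, O), -1), Add(O, Mul(26, Pow(O, -1)))))
Mul(-11, Function('f')(-10)) = Mul(-11, Mul(5, Pow(-10, -1), Pow(Add(8, -10), -1), Add(26, Pow(-10, 2)))) = Mul(-11, Mul(5, Rational(-1, 10), Pow(-2, -1), Add(26, 100))) = Mul(-11, Mul(5, Rational(-1, 10), Rational(-1, 2), 126)) = Mul(-11, Rational(63, 2)) = Rational(-693, 2)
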